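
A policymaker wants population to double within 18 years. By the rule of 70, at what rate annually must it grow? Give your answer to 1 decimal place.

around 3.9%

70 / 18 ≈ 3.89, so about 3.9% annually.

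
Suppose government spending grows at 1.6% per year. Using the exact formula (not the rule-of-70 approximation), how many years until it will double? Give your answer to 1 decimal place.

43.7 years

t = ln(2) / ln(1 + 0.016) = 0.6931 / 0.015873 ≈ 43.67.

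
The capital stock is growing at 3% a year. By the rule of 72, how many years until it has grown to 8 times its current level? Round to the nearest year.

around 72 years

Doubling time ≈ 72/3 = 24.00 years.
Getting to 8× needs 3 doublings: 3 × 24.00 ≈ 72 years.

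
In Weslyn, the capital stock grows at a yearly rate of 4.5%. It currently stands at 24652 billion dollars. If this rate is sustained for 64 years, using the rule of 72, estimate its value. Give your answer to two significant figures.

about 390000 billion dollars

Doubling time ≈ 72/4.5 = 16.00 years.
64 years is 64/16.00 ≈ 4.00 doublings, a factor of 2^4.00 ≈ 16.00.
24652 × 16.00 ≈ 390000 billion dollars.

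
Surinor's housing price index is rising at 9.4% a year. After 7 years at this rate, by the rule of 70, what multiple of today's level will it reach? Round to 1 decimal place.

≈ 1.9 times

Doubling time ≈ 70/9.4 = 7.45 years.
7 years / 7.45 ≈ 0.94 doublings → factor 2^0.94 ≈ 1.9.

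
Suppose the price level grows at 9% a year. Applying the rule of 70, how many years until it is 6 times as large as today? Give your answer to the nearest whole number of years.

One doubling takes 70/9 = 7.78 years.
Reaching 6× takes log₂(6) ≈ 2.58 doublings.
2.58 × 7.78 ≈ 20 years.

about 20 years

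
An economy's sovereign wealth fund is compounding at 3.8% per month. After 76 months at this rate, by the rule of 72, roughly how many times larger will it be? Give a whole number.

about 16 times

At 3.8% one doubling takes ≈ 18.95 months; 76 months is 4 of them, so ×16.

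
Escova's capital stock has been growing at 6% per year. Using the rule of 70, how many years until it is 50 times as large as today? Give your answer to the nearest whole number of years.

around 66 years

At 6% it doubles every 70/6 ≈ 11.67 years.
Reaching 50× takes log₂(50) ≈ 5.64 doublings.
5.64 × 11.67 ≈ 66 years.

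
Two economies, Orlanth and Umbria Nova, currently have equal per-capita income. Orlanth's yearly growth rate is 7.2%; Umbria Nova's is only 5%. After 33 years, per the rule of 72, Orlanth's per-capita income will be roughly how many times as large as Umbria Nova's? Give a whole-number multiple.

Rate gap = 7.2% − 5% = 2.2 points.
The ratio doubles every 72/2.2 ≈ 32.73 years.
33/32.73 ≈ 1.01 doublings → ratio ≈ 2^1.01 ≈ 2.

around 2 times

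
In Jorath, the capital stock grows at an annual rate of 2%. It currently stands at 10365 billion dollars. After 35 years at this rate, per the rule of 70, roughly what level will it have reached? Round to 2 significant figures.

21000 billion dollars

Doubling time ≈ 70/2 = 35.00 years.
35 years is 35/35.00 ≈ 1.00 doublings, a factor of 2^1.00 ≈ 2.00.
10365 × 2.00 ≈ 21000 billion dollars.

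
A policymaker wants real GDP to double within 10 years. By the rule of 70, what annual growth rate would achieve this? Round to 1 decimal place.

70 / 10 ≈ 7.00, so about 7.0% a year.

approximately 7.0%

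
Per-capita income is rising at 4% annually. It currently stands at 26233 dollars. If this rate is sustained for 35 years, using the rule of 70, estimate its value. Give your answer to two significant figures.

roughly 100000 dollars

Doubling time ≈ 70/4 = 17.50 years.
35 years is 35/17.50 ≈ 2.00 doublings, a factor of 2^2.00 ≈ 4.00.
26233 × 4.00 ≈ 100000 dollars.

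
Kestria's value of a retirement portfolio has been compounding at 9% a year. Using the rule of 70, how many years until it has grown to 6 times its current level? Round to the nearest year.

20 years

At 9% it doubles every 70/9 ≈ 7.78 years.
Reaching 6× takes log₂(6) ≈ 2.58 doublings.
2.58 × 7.78 ≈ 20 years.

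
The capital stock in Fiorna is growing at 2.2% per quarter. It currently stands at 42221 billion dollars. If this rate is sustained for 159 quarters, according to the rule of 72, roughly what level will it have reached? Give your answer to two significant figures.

around 1200000 billion dollars

Doubling time ≈ 72/2.2 = 32.73 quarters.
159 quarters is 159/32.73 ≈ 4.86 doublings, a factor of 2^4.86 ≈ 29.04.
42221 × 29.04 ≈ 1200000 billion dollars.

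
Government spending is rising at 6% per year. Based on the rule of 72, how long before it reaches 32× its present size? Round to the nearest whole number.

60 years

One doubling takes 72/6 = 12.00 years.
32× is 5 doublings, so 5 × 12.00 ≈ 60 years.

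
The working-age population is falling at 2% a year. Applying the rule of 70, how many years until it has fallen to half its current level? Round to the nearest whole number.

around 35 years

Halving time ≈ 70 / 2 = 35.00 → 35 years.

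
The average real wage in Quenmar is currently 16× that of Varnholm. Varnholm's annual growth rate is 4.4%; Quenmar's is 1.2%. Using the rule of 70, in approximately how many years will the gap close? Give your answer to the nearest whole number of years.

approximately 88 years

The growth-rate gap is 4.4% − 1.2% = 3.2 percentage points.
So the ratio between them halves every 70/3.2 ≈ 21.88 years.
A 16× gap closes after 4 halvings: 4 × 21.88 ≈ 88 years.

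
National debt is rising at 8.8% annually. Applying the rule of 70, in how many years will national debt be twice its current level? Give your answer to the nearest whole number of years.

At 8.8%, doubling takes about 70/8.8 = 7.95 years.

about 8 years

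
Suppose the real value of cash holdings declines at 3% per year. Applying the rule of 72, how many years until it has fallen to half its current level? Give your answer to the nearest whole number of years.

roughly 24 years

Halving time ≈ 72 / 3 = 24.00 → 24 years.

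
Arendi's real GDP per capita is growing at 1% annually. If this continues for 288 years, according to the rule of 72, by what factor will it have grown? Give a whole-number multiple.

approximately 16 times

72/1 ≈ 72.00 years per doubling.
288 years fits 4 doublings: 2^4 = 16.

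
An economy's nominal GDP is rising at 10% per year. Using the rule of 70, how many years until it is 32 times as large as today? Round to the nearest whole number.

At 10% it doubles every 70/10 ≈ 7.00 years.
32 = 2^5, so 5 doublings → 35 years.

about 35 years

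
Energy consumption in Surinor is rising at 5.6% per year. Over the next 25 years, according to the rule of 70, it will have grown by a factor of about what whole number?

Doubling time ≈ 70/5.6 = 12.50 years.
25/12.50 ≈ 2 doublings, so about 2^2 = 4×.

roughly 4 times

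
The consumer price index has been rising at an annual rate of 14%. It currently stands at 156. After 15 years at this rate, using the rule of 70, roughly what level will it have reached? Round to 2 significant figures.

Doubling time ≈ 70/14 = 5.00 years.
15 years is 15/5.00 ≈ 3.00 doublings, a factor of 2^3.00 ≈ 8.00.
156 × 8.00 ≈ 1200.

roughly 1200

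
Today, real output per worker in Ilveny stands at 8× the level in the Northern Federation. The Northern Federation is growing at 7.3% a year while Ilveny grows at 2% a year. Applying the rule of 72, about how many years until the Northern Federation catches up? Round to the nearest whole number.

about 41 years

What matters is the difference: 5.3 pp.
Rule of 72 on the gap: the ratio halves every 72/5.3 ≈ 13.58 years.
An 8× gap closes after 3 halvings: 3 × 13.58 ≈ 41 years.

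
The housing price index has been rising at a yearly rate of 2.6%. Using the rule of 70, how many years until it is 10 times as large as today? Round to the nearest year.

approximately 89 years

Doubling time ≈ 70/2.6 = 26.92 years.
Reaching 10× takes log₂(10) ≈ 3.32 doublings.
3.32 × 26.92 ≈ 89 years.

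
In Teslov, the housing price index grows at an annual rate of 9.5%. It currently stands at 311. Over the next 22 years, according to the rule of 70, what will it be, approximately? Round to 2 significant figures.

approximately 2500

Doubling time ≈ 70/9.5 = 7.37 years.
22 years is 22/7.37 ≈ 2.99 doublings, a factor of 2^2.99 ≈ 7.94.
311 × 7.94 ≈ 2500.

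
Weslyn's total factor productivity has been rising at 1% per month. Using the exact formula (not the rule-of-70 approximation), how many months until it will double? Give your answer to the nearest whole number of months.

t = ln(2) / ln(1 + 0.01) = 0.6931 / 0.009950 ≈ 69.66.
≈ 70 months.

70 months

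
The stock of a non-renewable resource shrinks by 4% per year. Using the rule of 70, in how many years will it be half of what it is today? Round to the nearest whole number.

≈ 18 years

The rule works in reverse for decay: 70/4 ≈ 17.50 years to halve.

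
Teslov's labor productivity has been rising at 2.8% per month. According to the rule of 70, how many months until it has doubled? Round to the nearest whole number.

about 25 months

At 2.8%, doubling takes about 70/2.8 = 25.00 months.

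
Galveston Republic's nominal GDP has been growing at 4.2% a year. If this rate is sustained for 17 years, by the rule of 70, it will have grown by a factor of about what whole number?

Doubling time ≈ 70/4.2 = 16.67 years.
17/16.67 ≈ 1 doubling, so about 2^1 = 2×.

≈ 2 times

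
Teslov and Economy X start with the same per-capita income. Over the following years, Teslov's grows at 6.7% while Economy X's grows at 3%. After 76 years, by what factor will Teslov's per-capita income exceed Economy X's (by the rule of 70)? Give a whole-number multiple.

Rate gap = 6.7% − 3% = 3.7 points.
The ratio doubles every 70/3.7 ≈ 18.92 years.
76/18.92 ≈ 4.02 doublings → ratio ≈ 2^4.02 ≈ 16.

about 16 times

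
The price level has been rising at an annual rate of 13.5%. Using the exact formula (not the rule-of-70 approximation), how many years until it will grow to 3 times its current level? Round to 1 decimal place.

t = ln(3) / ln(1 + 0.135) = 1.0986 / 0.126633 ≈ 8.68.

8.7 years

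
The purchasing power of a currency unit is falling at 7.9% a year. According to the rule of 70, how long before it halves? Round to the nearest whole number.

approximately 9 years

The rule works in reverse for decay: 70/7.9 ≈ 8.86 years to halve.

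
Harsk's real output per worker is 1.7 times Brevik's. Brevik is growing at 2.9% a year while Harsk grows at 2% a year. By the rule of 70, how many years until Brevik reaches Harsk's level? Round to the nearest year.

What matters is the difference: 0.9 pp.
Rule of 70 on the gap: the ratio halves every 70/0.9 ≈ 77.78 years.
A 1.7 times gap takes log₂(1.7) ≈ 0.77 halvings to close: 0.77 × 77.78 ≈ 60 years.

roughly 60 years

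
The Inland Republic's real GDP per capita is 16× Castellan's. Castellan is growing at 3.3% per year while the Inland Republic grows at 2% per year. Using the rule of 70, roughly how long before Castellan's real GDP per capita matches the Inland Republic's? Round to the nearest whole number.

approximately 215 years

Castellan gains on the Inland Republic at 3.3% − 2% = 1.3 points a year.
At that relative rate the gap halves every 70/1.3 ≈ 53.85 years.
A 16× gap closes after 4 halvings: 4 × 53.85 ≈ 215 years.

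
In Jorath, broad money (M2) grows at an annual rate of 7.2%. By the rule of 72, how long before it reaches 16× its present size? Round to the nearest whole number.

At 7.2% it doubles every 72/7.2 ≈ 10.00 years.
16 = 2^4, so 4 doublings → 40 years.

approximately 40 years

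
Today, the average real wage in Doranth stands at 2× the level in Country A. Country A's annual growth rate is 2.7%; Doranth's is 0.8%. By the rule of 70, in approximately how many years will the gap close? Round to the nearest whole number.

What matters is the difference: 1.9 pp.
Rule of 70 on the gap: the ratio halves every 70/1.9 ≈ 36.84 years.
A 2× gap closes after 1 halving: 1 × 36.84 ≈ 37 years.

37 years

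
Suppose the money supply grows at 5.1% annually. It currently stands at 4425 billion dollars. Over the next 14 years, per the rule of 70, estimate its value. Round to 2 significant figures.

Doubling time ≈ 70/5.1 = 13.73 years.
14 years is 14/13.73 ≈ 1.02 doublings, a factor of 2^1.02 ≈ 2.03.
4425 × 2.03 ≈ 9000 billion dollars.

about 9000 billion dollars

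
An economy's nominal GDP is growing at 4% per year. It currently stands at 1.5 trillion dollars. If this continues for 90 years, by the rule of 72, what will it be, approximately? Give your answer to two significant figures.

Doubling time ≈ 72/4 = 18.00 years.
90 years is 90/18.00 ≈ 5.00 doublings, a factor of 2^5.00 ≈ 32.00.
1.5 × 32.00 ≈ 48 trillion dollars.

around 48 trillion dollars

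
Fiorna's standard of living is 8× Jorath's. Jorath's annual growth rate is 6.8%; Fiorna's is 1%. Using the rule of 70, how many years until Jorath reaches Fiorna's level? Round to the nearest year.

36 years

The growth-rate gap is 6.8% − 1% = 5.8 percentage points.
So the ratio between them halves every 70/5.8 ≈ 12.07 years.
An 8× gap closes after 3 halvings: 3 × 12.07 ≈ 36 years.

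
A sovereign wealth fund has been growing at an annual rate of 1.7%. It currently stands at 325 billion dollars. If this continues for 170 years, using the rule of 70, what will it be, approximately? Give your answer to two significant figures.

roughly 5700 billion dollars

It doubles every 70/1.7 ≈ 41.18 years, so 170 years is 4.13 doublings.
2^4.13 ≈ 17.51; 325 × 17.51 ≈ 5700 billion dollars.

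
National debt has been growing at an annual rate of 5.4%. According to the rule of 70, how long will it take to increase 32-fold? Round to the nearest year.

65 years

Doubling time ≈ 70/5.4 = 12.96 years.
Getting to 32× needs 5 doublings: 5 × 12.96 ≈ 65 years.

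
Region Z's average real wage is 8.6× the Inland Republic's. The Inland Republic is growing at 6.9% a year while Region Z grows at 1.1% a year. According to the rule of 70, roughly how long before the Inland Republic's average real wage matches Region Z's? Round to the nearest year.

≈ 37 years

The growth-rate gap is 6.9% − 1.1% = 5.8 percentage points.
So the ratio between them halves every 70/5.8 ≈ 12.07 years.
An 8.6× gap takes log₂(8.6) ≈ 3.10 halvings to close: 3.10 × 12.07 ≈ 37 years.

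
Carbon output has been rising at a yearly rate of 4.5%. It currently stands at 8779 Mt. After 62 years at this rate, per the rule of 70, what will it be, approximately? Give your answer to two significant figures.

140000 Mt

It doubles every 70/4.5 ≈ 15.56 years, so 62 years is 3.98 doublings.
2^3.98 ≈ 15.78; 8779 × 15.78 ≈ 140000 Mt.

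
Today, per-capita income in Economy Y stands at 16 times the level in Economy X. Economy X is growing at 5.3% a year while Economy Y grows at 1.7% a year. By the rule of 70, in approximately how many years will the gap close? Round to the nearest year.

78 years

Economy X gains on Economy Y at 5.3% − 1.7% = 3.6 points a year.
At that relative rate the gap halves every 70/3.6 ≈ 19.44 years.
A 16 times gap closes after 4 halvings: 4 × 19.44 ≈ 78 years.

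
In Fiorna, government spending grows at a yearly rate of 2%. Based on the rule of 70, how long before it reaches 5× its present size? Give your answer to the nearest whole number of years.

Doubling time ≈ 70/2 = 35.00 years.
5× is log₂ 5 ≈ 2.32 doublings, so ≈ 2.32 × 35.00 = 81 years.

roughly 81 years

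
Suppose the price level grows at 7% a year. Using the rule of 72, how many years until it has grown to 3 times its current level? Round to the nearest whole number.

Doubling time ≈ 72/7 = 10.29 years.
3× is log₂ 3 ≈ 1.58 doublings, so ≈ 1.58 × 10.29 = 16 years.

around 16 years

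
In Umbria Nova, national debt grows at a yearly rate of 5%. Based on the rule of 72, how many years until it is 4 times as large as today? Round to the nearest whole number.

roughly 29 years

One doubling takes 72/5 = 14.40 years.
4 = 2^2, so 2 doublings → 29 years.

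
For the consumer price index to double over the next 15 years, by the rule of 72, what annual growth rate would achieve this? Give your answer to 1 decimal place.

72 / 15 ≈ 4.80, so about 4.8% annually.

around 4.8%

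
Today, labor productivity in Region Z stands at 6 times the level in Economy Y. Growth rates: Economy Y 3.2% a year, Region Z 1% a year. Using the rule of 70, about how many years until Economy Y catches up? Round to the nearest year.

about 82 years

Economy Y gains on Region Z at 3.2% − 1% = 2.2 points a year.
At that relative rate the gap halves every 70/2.2 ≈ 31.82 years.
A 6 times gap takes log₂(6) ≈ 2.58 halvings to close: 2.58 × 31.82 ≈ 82 years.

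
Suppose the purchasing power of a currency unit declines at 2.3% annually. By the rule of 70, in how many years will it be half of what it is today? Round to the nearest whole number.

Falling at 2.3%, it halves about every 70/2.3 = 30.43 years.

≈ 30 years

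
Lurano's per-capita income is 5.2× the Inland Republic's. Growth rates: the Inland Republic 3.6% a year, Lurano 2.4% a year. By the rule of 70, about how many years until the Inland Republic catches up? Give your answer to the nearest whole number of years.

The growth-rate gap is 3.6% − 2.4% = 1.2 percentage points.
So the ratio between them halves every 70/1.2 ≈ 58.33 years.
A 5.2× gap takes log₂(5.2) ≈ 2.38 halvings to close: 2.38 × 58.33 ≈ 139 years.

around 139 years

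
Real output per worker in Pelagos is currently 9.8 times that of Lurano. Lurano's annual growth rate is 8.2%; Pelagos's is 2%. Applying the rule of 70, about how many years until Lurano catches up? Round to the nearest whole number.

roughly 37 years

The growth-rate gap is 8.2% − 2% = 6.2 percentage points.
So the ratio between them halves every 70/6.2 ≈ 11.29 years.
A 9.8 times gap takes log₂(9.8) ≈ 3.29 halvings to close: 3.29 × 11.29 ≈ 37 years.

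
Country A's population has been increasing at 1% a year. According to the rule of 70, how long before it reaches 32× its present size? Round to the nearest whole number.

roughly 350 years

One doubling takes 70/1 = 70.00 years.
32 = 2^5, so 5 doublings → 350 years.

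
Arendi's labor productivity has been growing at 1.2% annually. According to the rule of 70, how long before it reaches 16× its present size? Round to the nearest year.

Doubling time ≈ 70/1.2 = 58.33 years.
16× is 4 doublings, so 4 × 58.33 ≈ 233 years.

roughly 233 years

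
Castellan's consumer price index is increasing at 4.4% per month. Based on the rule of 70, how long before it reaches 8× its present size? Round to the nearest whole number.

Doubling time ≈ 70/4.4 = 15.91 months.
8 = 2^3, so 3 doublings → 48 months.

roughly 48 months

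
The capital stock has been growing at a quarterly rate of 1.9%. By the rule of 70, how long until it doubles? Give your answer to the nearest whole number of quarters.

At 1.9%, doubling takes about 70/1.9 = 36.84 quarters.

around 37 quarters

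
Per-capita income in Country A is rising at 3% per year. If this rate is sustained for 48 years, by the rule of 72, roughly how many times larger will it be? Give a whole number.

roughly 4 times

72/3 ≈ 24.00 years per doubling.
48 years fits 2 doublings: 2^2 = 4.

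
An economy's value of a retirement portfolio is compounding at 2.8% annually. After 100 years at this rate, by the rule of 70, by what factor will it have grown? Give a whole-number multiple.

70/2.8 ≈ 25.00 years per doubling.
100 years fits 4 doublings: 2^4 = 16.

16 times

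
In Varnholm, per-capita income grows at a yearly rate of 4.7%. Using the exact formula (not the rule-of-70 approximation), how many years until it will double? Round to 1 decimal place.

t = ln(2) / ln(1 + 0.047) = 0.6931 / 0.045929 ≈ 15.09.

15.1 years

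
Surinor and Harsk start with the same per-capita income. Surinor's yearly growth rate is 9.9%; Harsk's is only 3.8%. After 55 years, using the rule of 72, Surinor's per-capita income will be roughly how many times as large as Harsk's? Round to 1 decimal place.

Surinor pulls ahead at 6.1 pp per year, so the ratio doubles every 72/6.1 ≈ 11.80 years.
In 55 years that's 4.66 doublings: 2^4.66 ≈ 25.3.

≈ 25.3 times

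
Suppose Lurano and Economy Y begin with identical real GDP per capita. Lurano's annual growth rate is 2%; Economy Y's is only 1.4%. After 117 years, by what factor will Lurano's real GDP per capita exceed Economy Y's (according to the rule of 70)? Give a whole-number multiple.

Only the 0.6-point difference matters.
70/0.6 ≈ 116.67 years per doubling of the ratio; 117 years gives 1.00 doublings, so ≈ 2×.

≈ 2 times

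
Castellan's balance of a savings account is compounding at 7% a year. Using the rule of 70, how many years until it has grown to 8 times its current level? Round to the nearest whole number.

At 7% it doubles every 70/7 ≈ 10.00 years.
8× is 3 doublings, so 3 × 10.00 ≈ 30 years.

around 30 years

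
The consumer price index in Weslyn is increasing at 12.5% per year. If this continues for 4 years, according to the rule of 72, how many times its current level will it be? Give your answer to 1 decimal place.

Doubles every ≈ 5.76 years (72/12.5).
4 years is 0.69 doublings; 2^0.69 ≈ 1.6×.

around 1.6 times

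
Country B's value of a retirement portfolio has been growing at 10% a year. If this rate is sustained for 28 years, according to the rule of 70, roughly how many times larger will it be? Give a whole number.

At 10% one doubling takes ≈ 7.00 years; 28 years is 4 of them, so ×16.

around 16 times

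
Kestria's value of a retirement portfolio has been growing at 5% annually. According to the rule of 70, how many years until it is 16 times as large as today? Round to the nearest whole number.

roughly 56 years

At 5% it doubles every 70/5 ≈ 14.00 years.
16× is 4 doublings, so 4 × 14.00 ≈ 56 years.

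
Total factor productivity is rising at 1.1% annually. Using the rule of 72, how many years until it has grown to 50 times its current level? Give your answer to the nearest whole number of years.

One doubling takes 72/1.1 = 65.45 years.
Reaching 50× takes log₂(50) ≈ 5.64 doublings.
5.64 × 65.45 ≈ 369 years.

approximately 369 years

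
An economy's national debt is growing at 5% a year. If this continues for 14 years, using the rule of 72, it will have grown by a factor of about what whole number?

At 5% one doubling takes ≈ 14.40 years; 14 years is 1 of them, so ×2.

roughly 2 times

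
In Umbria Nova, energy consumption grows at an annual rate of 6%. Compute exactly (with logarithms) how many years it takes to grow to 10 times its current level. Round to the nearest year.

40 years

t = ln(10) / ln(1 + 0.06) = 2.3026 / 0.058269 ≈ 39.52.
≈ 40 years.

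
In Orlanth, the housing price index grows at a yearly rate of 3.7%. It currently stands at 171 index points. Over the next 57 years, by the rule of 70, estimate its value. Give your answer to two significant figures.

It doubles every 70/3.7 ≈ 18.92 years, so 57 years is 3.01 doublings.
2^3.01 ≈ 8.06; 171 × 8.06 ≈ 1400 index points.

roughly 1400 index points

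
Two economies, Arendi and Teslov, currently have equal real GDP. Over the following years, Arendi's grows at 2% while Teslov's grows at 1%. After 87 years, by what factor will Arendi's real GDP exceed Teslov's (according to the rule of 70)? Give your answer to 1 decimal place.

about 2.4 times

Only the 1-point difference matters.
70/1 ≈ 70.00 years per doubling of the ratio; 87 years gives 1.24 doublings, so ≈ 2.4×.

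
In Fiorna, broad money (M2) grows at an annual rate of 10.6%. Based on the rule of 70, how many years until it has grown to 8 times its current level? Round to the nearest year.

One doubling takes 70/10.6 = 6.60 years.
8 = 2^3, so 3 doublings → 20 years.

approximately 20 years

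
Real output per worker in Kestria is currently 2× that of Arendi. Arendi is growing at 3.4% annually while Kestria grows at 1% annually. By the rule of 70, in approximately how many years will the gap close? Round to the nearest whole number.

around 29 years

What matters is the difference: 2.4 pp.
Rule of 70 on the gap: the ratio halves every 70/2.4 ≈ 29.17 years.
A 2× gap closes after 1 halving: 1 × 29.17 ≈ 29 years.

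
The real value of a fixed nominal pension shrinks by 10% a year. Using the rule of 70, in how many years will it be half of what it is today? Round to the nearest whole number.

about 7 years

Halving time ≈ 70 / 10 = 7.00 → 7 years.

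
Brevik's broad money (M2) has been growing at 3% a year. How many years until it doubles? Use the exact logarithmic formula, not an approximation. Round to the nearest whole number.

23 years

t = ln(2) / ln(1 + 0.03) = 0.6931 / 0.029559 ≈ 23.45.
≈ 23 years.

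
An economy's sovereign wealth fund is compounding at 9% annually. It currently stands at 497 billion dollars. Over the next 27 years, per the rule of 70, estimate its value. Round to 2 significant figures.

5500 billion dollars

It doubles every 70/9 ≈ 7.78 years, so 27 years is 3.47 doublings.
2^3.47 ≈ 11.08; 497 × 11.08 ≈ 5500 billion dollars.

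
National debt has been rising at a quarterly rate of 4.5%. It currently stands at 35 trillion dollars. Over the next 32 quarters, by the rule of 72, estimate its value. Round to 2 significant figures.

Doubling time ≈ 72/4.5 = 16.00 quarters.
32 quarters is 32/16.00 ≈ 2.00 doublings, a factor of 2^2.00 ≈ 4.00.
35 × 4.00 ≈ 140 trillion dollars.

about 140 trillion dollars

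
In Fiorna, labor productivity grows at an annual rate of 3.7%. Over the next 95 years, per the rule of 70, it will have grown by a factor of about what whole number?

about 32 times

70/3.7 ≈ 18.92 years per doubling.
95 years fits 5 doublings: 2^5 = 32.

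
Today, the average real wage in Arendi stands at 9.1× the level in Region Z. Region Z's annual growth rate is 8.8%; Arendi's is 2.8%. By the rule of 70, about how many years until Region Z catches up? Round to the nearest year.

about 37 years

Region Z gains on Arendi at 8.8% − 2.8% = 6 points a year.
At that relative rate the gap halves every 70/6 ≈ 11.67 years.
A 9.1× gap takes log₂(9.1) ≈ 3.19 halvings to close: 3.19 × 11.67 ≈ 37 years.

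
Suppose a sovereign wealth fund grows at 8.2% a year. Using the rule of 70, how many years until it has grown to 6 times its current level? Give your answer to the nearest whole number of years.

One doubling takes 70/8.2 = 8.54 years.
Reaching 6× takes log₂(6) ≈ 2.58 doublings.
2.58 × 8.54 ≈ 22 years.

22 years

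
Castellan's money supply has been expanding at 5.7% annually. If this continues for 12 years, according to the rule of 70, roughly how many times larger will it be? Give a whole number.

about 2 times

Doubling time ≈ 70/5.7 = 12.28 years.
12/12.28 ≈ 1 doubling, so about 2^1 = 2×.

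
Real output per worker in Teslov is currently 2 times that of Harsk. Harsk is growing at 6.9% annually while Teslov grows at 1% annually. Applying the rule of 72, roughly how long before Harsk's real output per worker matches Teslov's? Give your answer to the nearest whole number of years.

The growth-rate gap is 6.9% − 1% = 5.9 percentage points.
So the ratio between them halves every 72/5.9 ≈ 12.20 years.
A 2 times gap closes after 1 halving: 1 × 12.20 ≈ 12 years.

approximately 12 years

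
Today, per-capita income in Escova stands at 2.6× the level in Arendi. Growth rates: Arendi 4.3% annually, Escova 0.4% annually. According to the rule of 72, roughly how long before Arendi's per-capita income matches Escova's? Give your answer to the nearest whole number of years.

What matters is the difference: 3.9 pp.
Rule of 72 on the gap: the ratio halves every 72/3.9 ≈ 18.46 years.
A 2.6× gap takes log₂(2.6) ≈ 1.38 halvings to close: 1.38 × 18.46 ≈ 25 years.

≈ 25 years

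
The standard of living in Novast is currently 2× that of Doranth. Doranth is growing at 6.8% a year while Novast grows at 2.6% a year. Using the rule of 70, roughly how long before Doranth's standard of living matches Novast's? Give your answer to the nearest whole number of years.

17 years

Doranth gains on Novast at 6.8% − 2.6% = 4.2 points a year.
At that relative rate the gap halves every 70/4.2 ≈ 16.67 years.
A 2× gap closes after 1 halving: 1 × 16.67 ≈ 17 years.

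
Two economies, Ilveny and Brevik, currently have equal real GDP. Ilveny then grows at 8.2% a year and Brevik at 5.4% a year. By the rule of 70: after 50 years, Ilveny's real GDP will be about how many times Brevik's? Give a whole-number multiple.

Only the 2.8-point difference matters.
70/2.8 ≈ 25.00 years per doubling of the ratio; 50 years gives 2.00 doublings, so ≈ 4×.

approximately 4 times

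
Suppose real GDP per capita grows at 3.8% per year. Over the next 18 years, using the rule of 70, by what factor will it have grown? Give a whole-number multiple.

70/3.8 ≈ 18.42 years per doubling.
18 years fits 1 doubling: 2^1 = 2.

about 2 times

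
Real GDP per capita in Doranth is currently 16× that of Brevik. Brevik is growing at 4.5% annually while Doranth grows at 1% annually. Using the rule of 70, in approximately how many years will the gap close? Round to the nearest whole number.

approximately 80 years

What matters is the difference: 3.5 pp.
Rule of 70 on the gap: the ratio halves every 70/3.5 ≈ 20.00 years.
A 16× gap closes after 4 halvings: 4 × 20.00 ≈ 80 years.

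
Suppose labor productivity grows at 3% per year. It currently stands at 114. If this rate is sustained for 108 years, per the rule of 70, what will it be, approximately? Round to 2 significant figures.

around 2800

Doubling time ≈ 70/3 = 23.33 years.
108 years is 108/23.33 ≈ 4.63 doublings, a factor of 2^4.63 ≈ 24.76.
114 × 24.76 ≈ 2800.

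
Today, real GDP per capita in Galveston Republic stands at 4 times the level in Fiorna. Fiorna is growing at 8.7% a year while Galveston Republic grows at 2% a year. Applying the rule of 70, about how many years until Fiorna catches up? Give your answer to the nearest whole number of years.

Fiorna gains on Galveston Republic at 8.7% − 2% = 6.7 points a year.
At that relative rate the gap halves every 70/6.7 ≈ 10.45 years.
A 4 times gap closes after 2 halvings: 2 × 10.45 ≈ 21 years.

≈ 21 years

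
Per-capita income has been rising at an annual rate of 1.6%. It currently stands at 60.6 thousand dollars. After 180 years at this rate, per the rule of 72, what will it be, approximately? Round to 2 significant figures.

roughly 970 thousand dollars

It doubles every 72/1.6 ≈ 45.00 years, so 180 years is 4.00 doublings.
2^4.00 ≈ 16.00; 60.6 × 16.00 ≈ 970 thousand dollars.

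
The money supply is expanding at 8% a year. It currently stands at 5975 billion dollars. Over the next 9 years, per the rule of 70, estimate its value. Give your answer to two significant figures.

It doubles every 70/8 ≈ 8.75 years, so 9 years is 1.03 doublings.
2^1.03 ≈ 2.04; 5975 × 2.04 ≈ 12000 billion dollars.

around 12000 billion dollars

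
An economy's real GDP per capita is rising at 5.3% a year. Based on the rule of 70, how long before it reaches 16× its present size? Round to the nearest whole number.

One doubling takes 70/5.3 = 13.21 years.
16 = 2^4, so 4 doublings → 53 years.

about 53 years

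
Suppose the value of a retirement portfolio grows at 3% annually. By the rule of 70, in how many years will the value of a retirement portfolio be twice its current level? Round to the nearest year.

At 3%, doubling takes about 70/3 = 23.33 years.

approximately 23 years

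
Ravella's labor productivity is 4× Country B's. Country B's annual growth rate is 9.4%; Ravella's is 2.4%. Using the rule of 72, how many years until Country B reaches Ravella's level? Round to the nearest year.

≈ 21 years

The growth-rate gap is 9.4% − 2.4% = 7 percentage points.
So the ratio between them halves every 72/7 ≈ 10.29 years.
A 4× gap closes after 2 halvings: 2 × 10.29 ≈ 21 years.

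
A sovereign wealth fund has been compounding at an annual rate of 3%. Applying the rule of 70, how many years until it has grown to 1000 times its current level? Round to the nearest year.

One doubling takes 70/3 = 23.33 years.
Reaching 1000× takes log₂(1000) ≈ 9.97 doublings.
9.97 × 23.33 ≈ 233 years.

about 233 years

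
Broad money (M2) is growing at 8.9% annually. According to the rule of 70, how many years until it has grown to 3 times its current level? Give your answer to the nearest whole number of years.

At 8.9% it doubles every 70/8.9 ≈ 7.87 years.
Reaching 3× takes log₂(3) ≈ 1.58 doublings.
1.58 × 7.87 ≈ 12 years.

12 years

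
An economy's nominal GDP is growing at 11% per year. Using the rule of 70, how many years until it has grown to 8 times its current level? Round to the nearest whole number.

19 years

At 11% it doubles every 70/11 ≈ 6.36 years.
8 = 2^3, so 3 doublings → 19 years.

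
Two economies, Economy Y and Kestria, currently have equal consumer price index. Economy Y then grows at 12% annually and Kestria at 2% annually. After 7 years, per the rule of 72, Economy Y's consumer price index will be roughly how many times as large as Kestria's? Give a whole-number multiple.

Economy Y pulls ahead at 10 pp per year, so the ratio doubles every 72/10 ≈ 7.20 years.
In 7 years that's 0.97 doublings: 2^0.97 ≈ 2.

around 2 times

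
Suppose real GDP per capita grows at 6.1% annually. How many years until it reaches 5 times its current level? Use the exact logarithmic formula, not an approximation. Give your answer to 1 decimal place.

t = ln(5) / ln(1 + 0.061) = 1.6094 / 0.059212 ≈ 27.18.

27.2 years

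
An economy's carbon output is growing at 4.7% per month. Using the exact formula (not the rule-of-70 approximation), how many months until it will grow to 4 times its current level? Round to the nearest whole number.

30 months

t = ln(4) / ln(1 + 0.047) = 1.3863 / 0.045929 ≈ 30.18.
≈ 30 months.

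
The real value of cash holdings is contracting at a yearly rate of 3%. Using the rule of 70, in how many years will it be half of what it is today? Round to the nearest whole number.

around 23 years

Halving time ≈ 70 / 3 = 23.33 → 23 years.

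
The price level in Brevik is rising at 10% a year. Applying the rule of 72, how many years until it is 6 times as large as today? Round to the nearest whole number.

19 years

At 10% it doubles every 72/10 ≈ 7.20 years.
Reaching 6× takes log₂(6) ≈ 2.58 doublings.
2.58 × 7.20 ≈ 19 years.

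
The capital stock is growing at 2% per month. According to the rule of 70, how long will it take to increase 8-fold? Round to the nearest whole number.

At 2% it doubles every 70/2 ≈ 35.00 months.
8× is 3 doublings, so 3 × 35.00 ≈ 105 months.

about 105 months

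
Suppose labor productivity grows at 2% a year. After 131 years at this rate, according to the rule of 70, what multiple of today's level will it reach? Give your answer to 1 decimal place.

about 13.4 times

Doubles every ≈ 35.00 years (70/2).
131 years is 3.74 doublings; 2^3.74 ≈ 13.4×.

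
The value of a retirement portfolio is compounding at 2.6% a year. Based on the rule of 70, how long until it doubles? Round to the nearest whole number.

Doubling time ≈ 70 / 2.6 = 26.92 years.

≈ 27 years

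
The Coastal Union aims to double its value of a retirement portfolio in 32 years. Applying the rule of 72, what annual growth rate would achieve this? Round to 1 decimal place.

72 / 32 ≈ 2.25, so about 2.3% annually.

≈ 2.3%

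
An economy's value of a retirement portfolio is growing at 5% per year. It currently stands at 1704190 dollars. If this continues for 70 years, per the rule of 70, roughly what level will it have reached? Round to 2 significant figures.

Doubling time ≈ 70/5 = 14.00 years.
70 years is 70/14.00 ≈ 5.00 doublings, a factor of 2^5.00 ≈ 32.00.
1704190 × 32.00 ≈ 55000000 dollars.

approximately 55000000 dollars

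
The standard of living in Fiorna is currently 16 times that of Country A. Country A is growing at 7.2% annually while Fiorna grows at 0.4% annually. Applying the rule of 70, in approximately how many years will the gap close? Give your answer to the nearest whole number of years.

≈ 41 years

What matters is the difference: 6.8 pp.
Rule of 70 on the gap: the ratio halves every 70/6.8 ≈ 10.29 years.
A 16 times gap closes after 4 halvings: 4 × 10.29 ≈ 41 years.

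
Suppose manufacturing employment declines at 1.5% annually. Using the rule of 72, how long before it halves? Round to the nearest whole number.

approximately 48 years

The rule works in reverse for decay: 72/1.5 ≈ 48.00 years to halve.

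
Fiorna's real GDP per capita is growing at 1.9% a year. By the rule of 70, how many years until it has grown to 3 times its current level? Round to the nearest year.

58 years

One doubling takes 70/1.9 = 36.84 years.
Reaching 3× takes log₂(3) ≈ 1.58 doublings.
1.58 × 36.84 ≈ 58 years.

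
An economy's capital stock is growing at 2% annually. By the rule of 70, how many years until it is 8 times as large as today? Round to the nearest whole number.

about 105 years

Doubling time ≈ 70/2 = 35.00 years.
8× is 3 doublings, so 3 × 35.00 ≈ 105 years.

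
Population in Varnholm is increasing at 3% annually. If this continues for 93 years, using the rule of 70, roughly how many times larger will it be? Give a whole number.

70/3 ≈ 23.33 years per doubling.
93 years fits 4 doublings: 2^4 = 16.

16 times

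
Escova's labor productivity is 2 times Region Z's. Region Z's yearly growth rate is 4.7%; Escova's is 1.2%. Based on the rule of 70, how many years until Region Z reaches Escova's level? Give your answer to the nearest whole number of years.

Region Z gains on Escova at 4.7% − 1.2% = 3.5 points a year.
At that relative rate the gap halves every 70/3.5 ≈ 20.00 years.
A 2 times gap closes after 1 halving: 1 × 20.00 ≈ 20 years.

20 years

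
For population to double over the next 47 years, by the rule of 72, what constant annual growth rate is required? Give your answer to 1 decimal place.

≈ 1.5% a year

72 / 47 ≈ 1.53, so about 1.5% a year.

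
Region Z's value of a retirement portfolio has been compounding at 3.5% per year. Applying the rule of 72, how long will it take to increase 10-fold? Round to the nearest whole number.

At 3.5% it doubles every 72/3.5 ≈ 20.57 years.
10× is log₂ 10 ≈ 3.32 doublings, so ≈ 3.32 × 20.57 = 68 years.

around 68 years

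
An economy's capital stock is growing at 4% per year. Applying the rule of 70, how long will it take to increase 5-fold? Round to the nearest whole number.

One doubling takes 70/4 = 17.50 years.
5× is log₂ 5 ≈ 2.32 doublings, so ≈ 2.32 × 17.50 = 41 years.

roughly 41 years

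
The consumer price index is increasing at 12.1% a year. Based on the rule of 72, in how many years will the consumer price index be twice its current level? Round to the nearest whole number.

At 12.1%, doubling takes about 72/12.1 = 5.95 years.

roughly 6 years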